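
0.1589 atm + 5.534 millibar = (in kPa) 16.65. Check: 1 atm = 101325 Pa, so 0.1589 atm = 0.1589 * 101325 = 16100.543 Pa. 1 millibar = 100 Pa, so 5.534 millibar = 5.534 * 100 = 553.4 Pa. Sum: 16100.543 + 553.4 = 16653.943 Pa. 1 kPa = 1000 Pa, so 16653.943 Pa = 16653.943 / 1000 = 16.653942 kPa ≈ 16.65 kPa (4 s.f.).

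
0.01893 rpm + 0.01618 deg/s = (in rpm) 0.02163. Check: 1 rpm = 0.10471976 rad/s, so 0.01893 rpm = 0.01893 * 0.10471976 = 0.001982345 rad/s. 1 deg/s = 0.017453293 rad/s, so 0.01618 deg/s = 0.01618 * 0.017453293 = 0.00028239427 rad/s. Sum: 0.001982345 + 0.00028239427 = 0.0022647392 rad/s. 1 rpm = 0.10471976 rad/s, so 0.0022647392 rad/s = 0.0022647392 / 0.10471976 = 0.021626667 rpm ≈ 0.02163 rpm (4 s.f.).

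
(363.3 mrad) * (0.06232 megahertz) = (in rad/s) 2.264e+04. Check: 1 mrad = 0.001 rad, so 363.3 mrad = 363.3 * 0.001 = 0.3633 rad. 1 megahertz = 1000000 Hz, so 0.06232 megahertz = 0.06232 * 1000000 = 62320 Hz. Combine: 0.3633 rad * 62320 Hz = 22640.856 rad/s. Result: 22640.856 rad/s ≈ 2.264e+04 rad/s (4 s.f.).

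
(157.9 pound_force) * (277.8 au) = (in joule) 2.919e+16. Check: 1 pound_force = 4.4482216 N, so 157.9 pound_force = 157.9 * 4.4482216 = 702.37419 N. 1 au = 1.4959787e+11 m, so 277.8 au = 277.8 * 1.4959787e+11 = 4.1558288e+13 m. Combine: 702.37419 N * 4.1558288e+13 m = 2.9189469e+16 J. 2.9189469e+16 J = 2.9189469e+16 joule ≈ 2.919e+16 joule (4 s.f.).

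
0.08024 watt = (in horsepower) 0.0001076. Check: 0.08024 watt = 0.08024 W. 1 horsepower = 745.69987 W, so 0.08024 W = 0.08024 / 745.69987 = 0.00010760361 horsepower ≈ 0.0001076 horsepower (4 s.f.).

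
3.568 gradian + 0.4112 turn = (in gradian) 168. Check: 1 gradian = 0.015707963 rad, so 3.568 gradian = 3.568 * 0.015707963 = 0.056046013 rad. 1 turn = 6.2831853 rad, so 0.4112 turn = 0.4112 * 6.2831853 = 2.5836458 rad. Sum: 0.056046013 + 2.5836458 = 2.6396918 rad. 1 gradian = 0.015707963 rad, so 2.6396918 rad = 2.6396918 / 0.015707963 = 168.048 gradian ≈ 168 gradian (4 s.f.).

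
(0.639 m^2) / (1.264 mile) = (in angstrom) 3.141e+06. Check: 0.639 m^2 is already in m^2. 1 mile = 1609.344 m, so 1.264 mile = 1.264 * 1609.344 = 2034.2108 m. Combine: 0.639 m^2 / 2034.2108 m = 0.00031412673 m. 1 angstrom = 1e-10 m, so 0.00031412673 m = 0.00031412673 / 1e-10 = 3141267.3 angstrom ≈ 3.141e+06 angstrom (4 s.f.).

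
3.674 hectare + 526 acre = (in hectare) 1 hectare = 10000 m^2, so 3.674 hectare = 3.674 * 10000 = 36740 m^2. 1 acre = 4046.8564 m^2, so 526 acre = 526 * 4046.8564 = 2128646.5 m^2. Sum: 36740 + 2128646.5 = 2165386.5 m^2. 1 hectare = 10000 m^2, so 2165386.5 m^2 = 2165386.5 / 10000 = 216.53865 hectare ≈ 216.5 hectare (4 s.f.). Final answer: 216.5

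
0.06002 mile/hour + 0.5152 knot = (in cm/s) 1 mile/hour = 0.44704 m/s, so 0.06002 mile/hour = 0.06002 * 0.44704 = 0.026831341 m/s. 1 knot = 0.51444444 m/s, so 0.5152 knot = 0.5152 * 0.51444444 = 0.26504178 m/s. Sum: 0.026831341 + 0.26504178 = 0.29187312 m/s. 1 cm/s = 0.01 m/s, so 0.29187312 m/s = 0.29187312 / 0.01 = 29.187312 cm/s ≈ 29.19 cm/s (4 s.f.). Final answer: 29.19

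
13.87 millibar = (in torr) 1 millibar = 100 Pa, so 13.87 millibar = 13.87 * 100 = 1387 Pa. 1 torr = 133.32237 Pa, so 1387 Pa = 1387 / 133.32237 = 10.403356 torr ≈ 10.4 torr (4 s.f.). Final answer: 10.4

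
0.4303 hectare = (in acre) 1.063. Check: 1 hectare = 10000 m^2, so 0.4303 hectare = 0.4303 * 10000 = 4303 m^2. 1 acre = 4046.8564 m^2, so 4303 m^2 = 4303 / 4046.8564 = 1.0632945 acre ≈ 1.063 acre (4 s.f.).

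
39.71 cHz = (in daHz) 1 cHz = 0.01 Hz, so 39.71 cHz = 39.71 * 0.01 = 0.3971 Hz. 1 daHz = 10 Hz, so 0.3971 Hz = 0.3971 / 10 = 0.03971 daHz. Final answer: 0.03971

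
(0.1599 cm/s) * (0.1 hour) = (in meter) 0.5756. Check: 1 cm/s = 0.01 m/s, so 0.1599 cm/s = 0.1599 * 0.01 = 0.001599 m/s. 1 hour = 3600 s, so 0.1 hour = 0.1 * 3600 = 360 s. Combine: 0.001599 m/s * 360 s = 0.57564 m. 0.57564 m = 0.57564 meter ≈ 0.5756 meter (4 s.f.).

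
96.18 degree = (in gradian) 106.9. Check: 1 degree = 0.017453293 rad, so 96.18 degree = 96.18 * 0.017453293 = 1.6786577 rad. 1 gradian = 0.015707963 rad, so 1.6786577 rad = 1.6786577 / 0.015707963 = 106.86667 gradian ≈ 106.9 gradian (4 s.f.).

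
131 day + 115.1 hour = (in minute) 1 day = 86400 s, so 131 day = 131 * 86400 = 11318400 s. 1 hour = 3600 s, so 115.1 hour = 115.1 * 3600 = 414360 s. Sum: 11318400 + 414360 = 11732760 s. 1 minute = 60 s, so 11732760 s = 11732760 / 60 = 195546 minute ≈ 1.955e+05 minute (4 s.f.). Final answer: 1.955e+05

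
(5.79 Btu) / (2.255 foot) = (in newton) 1 Btu = 1055.0559 J, so 5.79 Btu = 5.79 * 1055.0559 = 6108.7734 J. 1 foot = 0.3048 m, so 2.255 foot = 2.255 * 0.3048 = 0.687324 m. Combine: 6108.7734 J / 0.687324 m = 8887.7638 N. 8887.7638 N = 8887.7638 newton ≈ 8888 newton (4 s.f.). Final answer: 8888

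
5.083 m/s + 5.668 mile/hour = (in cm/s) 5.083 m/s is already in m/s. 1 mile/hour = 0.44704 m/s, so 5.668 mile/hour = 5.668 * 0.44704 = 2.5338227 m/s. Sum: 5.083 + 2.5338227 = 7.6168227 m/s. 1 cm/s = 0.01 m/s, so 7.6168227 m/s = 7.6168227 / 0.01 = 761.68227 cm/s ≈ 761.7 cm/s (4 s.f.). Final answer: 761.7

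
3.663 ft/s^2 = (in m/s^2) 1 ft/s^2 = 0.3048 m/s^2, so 3.663 ft/s^2 = 3.663 * 0.3048 = 1.1164824 m/s^2. Result: 1.1164824 m/s^2 ≈ 1.116 m/s^2 (4 s.f.). Final answer: 1.116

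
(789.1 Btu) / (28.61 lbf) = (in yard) 1 Btu = 1055.0559 J, so 789.1 Btu = 789.1 * 1055.0559 = 832544.57 J. 1 lbf = 4.4482216 N, so 28.61 lbf = 28.61 * 4.4482216 = 127.26362 N. Combine: 832544.57 J / 127.26362 N = 6541.8897 m. 1 yard = 0.9144 m, so 6541.8897 m = 6541.8897 / 0.9144 = 7154.2976 yard ≈ 7154 yard (4 s.f.). Final answer: 7154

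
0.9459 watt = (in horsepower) 0.001268. Check: 0.9459 watt = 0.9459 W. 1 horsepower = 745.69987 W, so 0.9459 W = 0.9459 / 745.69987 = 0.0012684728 horsepower ≈ 0.001268 horsepower (4 s.f.).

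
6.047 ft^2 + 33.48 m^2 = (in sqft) 366.4. Check: 1 ft^2 = 0.09290304 m^2, so 6.047 ft^2 = 6.047 * 0.09290304 = 0.56178468 m^2. 33.48 m^2 is already in m^2. Sum: 0.56178468 + 33.48 = 34.041785 m^2. 1 sqft = 0.09290304 m^2, so 34.041785 m^2 = 34.041785 / 0.09290304 = 366.42272 sqft ≈ 366.4 sqft (4 s.f.).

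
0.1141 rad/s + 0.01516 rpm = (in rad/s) 0.1141 rad/s is already in rad/s. 1 rpm = 0.10471976 rad/s, so 0.01516 rpm = 0.01516 * 0.10471976 = 0.0015875515 rad/s. Sum: 0.1141 + 0.0015875515 = 0.11568755 rad/s. Result: 0.11568755 rad/s ≈ 0.1157 rad/s (4 s.f.). Final answer: 0.1157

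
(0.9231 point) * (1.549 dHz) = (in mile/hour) 0.0001128. Check: 1 point = 0.00035277778 m, so 0.9231 point = 0.9231 * 0.00035277778 = 0.00032564917 m. 1 dHz = 0.1 Hz, so 1.549 dHz = 1.549 * 0.1 = 0.1549 Hz. Combine: 0.00032564917 m * 0.1549 Hz = 5.0443056e-05 m/s. 1 mile/hour = 0.44704 m/s, so 5.0443056e-05 m/s = 5.0443056e-05 / 0.44704 = 0.0001128379 mile/hour ≈ 0.0001128 mile/hour (4 s.f.).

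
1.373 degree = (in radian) 0.02396. Check: 1 degree = 0.017453293 rad, so 1.373 degree = 1.373 * 0.017453293 = 0.023963371 rad. 0.023963371 rad = 0.023963371 radian ≈ 0.02396 radian (4 s.f.).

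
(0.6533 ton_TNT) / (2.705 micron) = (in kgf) 1.03e+14. Check: 1 ton_TNT = 4.184e+09 J, so 0.6533 ton_TNT = 0.6533 * 4.184e+09 = 2.7334072e+09 J. 1 micron = 1e-06 m, so 2.705 micron = 2.705 * 1e-06 = 2.705e-06 m. Combine: 2.7334072e+09 J / 2.705e-06 m = 1.0105017e+15 N. 1 kgf = 9.80665 N, so 1.0105017e+15 N = 1.0105017e+15 / 9.80665 = 1.030425e+14 kgf ≈ 1.03e+14 kgf (4 s.f.).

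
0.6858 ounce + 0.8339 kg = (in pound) 1.881. Check: 1 ounce = 0.028349523 kg, so 0.6858 ounce = 0.6858 * 0.028349523 = 0.019442103 kg. 0.8339 kg is already in kg. Sum: 0.019442103 + 0.8339 = 0.8533421 kg. 1 pound = 0.45359237 kg, so 0.8533421 kg = 0.8533421 / 0.45359237 = 1.8812973 pound ≈ 1.881 pound (4 s.f.).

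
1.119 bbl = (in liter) 1 bbl = 0.15898729 m^3, so 1.119 bbl = 1.119 * 0.15898729 = 0.17790678 m^3. 1 liter = 0.001 m^3, so 0.17790678 m^3 = 0.17790678 / 0.001 = 177.90678 liter ≈ 177.9 liter (4 s.f.). Final answer: 177.9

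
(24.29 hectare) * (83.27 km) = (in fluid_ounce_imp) 1 hectare = 10000 m^2, so 24.29 hectare = 24.29 * 10000 = 242900 m^2. 1 km = 1000 m, so 83.27 km = 83.27 * 1000 = 83270 m. Combine: 242900 m^2 * 83270 m = 2.0226283e+10 m^3. 1 fluid_ounce_imp = 2.8413063e-05 m^3, so 2.0226283e+10 m^3 = 2.0226283e+10 / 2.8413063e-05 = 7.1186564e+14 fluid_ounce_imp ≈ 7.119e+14 fluid_ounce_imp (4 s.f.). Final answer: 7.119e+14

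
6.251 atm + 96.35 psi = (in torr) 9733. Check: 1 atm = 101325 Pa, so 6.251 atm = 6.251 * 101325 = 633382.58 Pa. 1 psi = 6894.7573 Pa, so 96.35 psi = 96.35 * 6894.7573 = 664309.87 Pa. Sum: 633382.58 + 664309.87 = 1297692.4 Pa. 1 torr = 133.32237 Pa, so 1297692.4 Pa = 1297692.4 / 133.32237 = 9733.4938 torr ≈ 9733 torr (4 s.f.).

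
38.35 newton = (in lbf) 38.35 newton = 38.35 N. 1 lbf = 4.4482216 N, so 38.35 N = 38.35 / 4.4482216 = 8.621423 lbf ≈ 8.621 lbf (4 s.f.). Final answer: 8.621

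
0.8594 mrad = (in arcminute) 1 mrad = 0.001 rad, so 0.8594 mrad = 0.8594 * 0.001 = 0.0008594 rad. 1 arcminute = 0.00029088821 rad, so 0.0008594 rad = 0.0008594 / 0.00029088821 = 2.9543996 arcminute ≈ 2.954 arcminute (4 s.f.). Final answer: 2.954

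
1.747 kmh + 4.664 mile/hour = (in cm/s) 1 kmh = 0.27777778 m/s, so 1.747 kmh = 1.747 * 0.27777778 = 0.48527778 m/s. 1 mile/hour = 0.44704 m/s, so 4.664 mile/hour = 4.664 * 0.44704 = 2.0849946 m/s. Sum: 0.48527778 + 2.0849946 = 2.5702723 m/s. 1 cm/s = 0.01 m/s, so 2.5702723 m/s = 2.5702723 / 0.01 = 257.02723 cm/s ≈ 257 cm/s (4 s.f.). Final answer: 257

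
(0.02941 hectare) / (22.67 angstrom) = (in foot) 4.256e+11. Check: 1 hectare = 10000 m^2, so 0.02941 hectare = 0.02941 * 10000 = 294.1 m^2. 1 angstrom = 1e-10 m, so 22.67 angstrom = 22.67 * 1e-10 = 2.267e-09 m. Combine: 294.1 m^2 / 2.267e-09 m = 1.2973092e+11 m. 1 foot = 0.3048 m, so 1.2973092e+11 m = 1.2973092e+11 / 0.3048 = 4.2562638e+11 foot ≈ 4.256e+11 foot (4 s.f.).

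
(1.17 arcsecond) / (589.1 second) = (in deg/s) 1 arcsecond = 4.8481368e-06 rad, so 1.17 arcsecond = 1.17 * 4.8481368e-06 = 5.6723201e-06 rad. 589.1 second = 589.1 s. Combine: 5.6723201e-06 rad / 589.1 s = 9.6287898e-09 rad/s. 1 deg/s = 0.017453293 rad/s, so 9.6287898e-09 rad/s = 9.6287898e-09 / 0.017453293 = 5.5168902e-07 deg/s ≈ 5.517e-07 deg/s (4 s.f.). Final answer: 5.517e-07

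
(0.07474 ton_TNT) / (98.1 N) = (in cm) 3.188e+08. Check: 1 ton_TNT = 4.184e+09 J, so 0.07474 ton_TNT = 0.07474 * 4.184e+09 = 3.1271216e+08 J. 98.1 N is already in N. Combine: 3.1271216e+08 J / 98.1 N = 3187687.7 m. 1 cm = 0.01 m, so 3187687.7 m = 3187687.7 / 0.01 = 3.1876877e+08 cm ≈ 3.188e+08 cm (4 s.f.).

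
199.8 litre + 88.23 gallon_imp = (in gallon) 158.7. Check: 1 litre = 0.001 m^3, so 199.8 litre = 199.8 * 0.001 = 0.1998 m^3. 1 gallon_imp = 0.00454609 m^3, so 88.23 gallon_imp = 88.23 * 0.00454609 = 0.40110152 m^3. Sum: 0.1998 + 0.40110152 = 0.60090152 m^3. 1 gallon = 0.0037854118 m^3, so 0.60090152 m^3 = 0.60090152 / 0.0037854118 = 158.74139 gallon ≈ 158.7 gallon (4 s.f.).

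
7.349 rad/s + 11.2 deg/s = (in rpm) 72.04. Check: 7.349 rad/s is already in rad/s. 1 deg/s = 0.017453293 rad/s, so 11.2 deg/s = 11.2 * 0.017453293 = 0.19547688 rad/s. Sum: 7.349 + 0.19547688 = 7.5444769 rad/s. 1 rpm = 0.10471976 rad/s, so 7.5444769 rad/s = 7.5444769 / 0.10471976 = 72.044447 rpm ≈ 72.04 rpm (4 s.f.).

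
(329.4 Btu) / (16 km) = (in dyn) 1 Btu = 1055.0559 J, so 329.4 Btu = 329.4 * 1055.0559 = 347535.4 J. 1 km = 1000 m, so 16 km = 16 * 1000 = 16000 m. Combine: 347535.4 J / 16000 m = 21.720962 N. 1 dyn = 1e-05 N, so 21.720962 N = 21.720962 / 1e-05 = 2172096.2 dyn ≈ 2.172e+06 dyn (4 s.f.). Final answer: 2.172e+06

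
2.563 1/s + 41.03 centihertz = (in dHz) 2.563 1/s = 2.563 Hz. 1 centihertz = 0.01 Hz, so 41.03 centihertz = 41.03 * 0.01 = 0.4103 Hz. Sum: 2.563 + 0.4103 = 2.9733 Hz. 1 dHz = 0.1 Hz, so 2.9733 Hz = 2.9733 / 0.1 = 29.733 dHz ≈ 29.73 dHz (4 s.f.). Final answer: 29.73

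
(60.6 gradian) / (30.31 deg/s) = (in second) 1.799. Check: 1 gradian = 0.015707963 rad, so 60.6 gradian = 60.6 * 0.015707963 = 0.95190257 rad. 1 deg/s = 0.017453293 rad/s, so 30.31 deg/s = 30.31 * 0.017453293 = 0.5290093 rad/s. Combine: 0.95190257 rad / 0.5290093 rad/s = 1.7994061 s. 1.7994061 s = 1.7994061 second ≈ 1.799 second (4 s.f.).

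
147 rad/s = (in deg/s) 1 deg/s = 0.017453293 rad/s, so 147 rad/s = 147 / 0.017453293 = 8422.4796 deg/s ≈ 8422 deg/s (4 s.f.). Final answer: 8422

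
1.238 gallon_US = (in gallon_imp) 1.031. Check: 1 gallon_US = 0.0037854118 m^3, so 1.238 gallon_US = 1.238 * 0.0037854118 = 0.0046863398 m^3. 1 gallon_imp = 0.00454609 m^3, so 0.0046863398 m^3 = 0.0046863398 / 0.00454609 = 1.0308506 gallon_imp ≈ 1.031 gallon_imp (4 s.f.).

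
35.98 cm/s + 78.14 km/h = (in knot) 42.89. Check: 1 cm/s = 0.01 m/s, so 35.98 cm/s = 35.98 * 0.01 = 0.3598 m/s. 1 km/h = 0.27777778 m/s, so 78.14 km/h = 78.14 * 0.27777778 = 21.705556 m/s. Sum: 0.3598 + 21.705556 = 22.065356 m/s. 1 knot = 0.51444444 m/s, so 22.065356 m/s = 22.065356 / 0.51444444 = 42.89162 knot ≈ 42.89 knot (4 s.f.).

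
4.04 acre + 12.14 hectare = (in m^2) 1.377e+05. Check: 1 acre = 4046.8564 m^2, so 4.04 acre = 4.04 * 4046.8564 = 16349.3 m^2. 1 hectare = 10000 m^2, so 12.14 hectare = 12.14 * 10000 = 121400 m^2. Sum: 16349.3 + 121400 = 137749.3 m^2. Result: 137749.3 m^2 ≈ 1.377e+05 m^2 (4 s.f.).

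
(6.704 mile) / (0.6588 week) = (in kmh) 0.09748. Check: 1 mile = 1609.344 m, so 6.704 mile = 6.704 * 1609.344 = 10789.042 m. 1 week = 604800 s, so 0.6588 week = 0.6588 * 604800 = 398442.24 s. Combine: 10789.042 m / 398442.24 s = 0.027078058 m/s. 1 kmh = 0.27777778 m/s, so 0.027078058 m/s = 0.027078058 / 0.27777778 = 0.09748101 kmh ≈ 0.09748 kmh (4 s.f.).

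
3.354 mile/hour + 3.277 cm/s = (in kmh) 5.516. Check: 1 mile/hour = 0.44704 m/s, so 3.354 mile/hour = 3.354 * 0.44704 = 1.4993722 m/s. 1 cm/s = 0.01 m/s, so 3.277 cm/s = 3.277 * 0.01 = 0.03277 m/s. Sum: 1.4993722 + 0.03277 = 1.5321422 m/s. 1 kmh = 0.27777778 m/s, so 1.5321422 m/s = 1.5321422 / 0.27777778 = 5.5157118 kmh ≈ 5.516 kmh (4 s.f.).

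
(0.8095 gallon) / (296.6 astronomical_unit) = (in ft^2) 1 gallon = 0.0037854118 m^3, so 0.8095 gallon = 0.8095 * 0.0037854118 = 0.0030642908 m^3. 1 astronomical_unit = 1.4959787e+11 m, so 296.6 astronomical_unit = 296.6 * 1.4959787e+11 = 4.4370728e+13 m. Combine: 0.0030642908 m^3 / 4.4370728e+13 m = 6.9061089e-17 m^2. 1 ft^2 = 0.09290304 m^2, so 6.9061089e-17 m^2 = 6.9061089e-17 / 0.09290304 = 7.4336738e-16 ft^2 ≈ 7.434e-16 ft^2 (4 s.f.). Final answer: 7.434e-16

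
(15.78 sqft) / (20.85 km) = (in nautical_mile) 3.797e-08. Check: 1 sqft = 0.09290304 m^2, so 15.78 sqft = 15.78 * 0.09290304 = 1.46601 m^2. 1 km = 1000 m, so 20.85 km = 20.85 * 1000 = 20850 m. Combine: 1.46601 m^2 / 20850 m = 7.0312229e-05 m. 1 nautical_mile = 1852 m, so 7.0312229e-05 m = 7.0312229e-05 / 1852 = 3.7965566e-08 nautical_mile ≈ 3.797e-08 nautical_mile (4 s.f.).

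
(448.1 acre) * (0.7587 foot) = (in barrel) 1 acre = 4046.8564 m^2, so 448.1 acre = 448.1 * 4046.8564 = 1813396.4 m^2. 1 foot = 0.3048 m, so 0.7587 foot = 0.7587 * 0.3048 = 0.23125176 m. Combine: 1813396.4 m^2 * 0.23125176 m = 419351.1 m^3. 1 barrel = 0.15898729 m^3, so 419351.1 m^3 = 419351.1 / 0.15898729 = 2637639.1 barrel ≈ 2.638e+06 barrel (4 s.f.). Final answer: 2.638e+06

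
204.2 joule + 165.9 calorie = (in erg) 8.983e+09. Check: 204.2 joule = 204.2 J. 1 calorie = 4.184 J, so 165.9 calorie = 165.9 * 4.184 = 694.1256 J. Sum: 204.2 + 694.1256 = 898.3256 J. 1 erg = 1e-07 J, so 898.3256 J = 898.3256 / 1e-07 = 8.983256e+09 erg ≈ 8.983e+09 erg (4 s.f.).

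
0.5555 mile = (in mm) 1 mile = 1609.344 m, so 0.5555 mile = 0.5555 * 1609.344 = 893.99059 m. 1 mm = 0.001 m, so 893.99059 m = 893.99059 / 0.001 = 893990.59 mm ≈ 8.94e+05 mm (4 s.f.). Final answer: 8.94e+05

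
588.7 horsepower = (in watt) 1 horsepower = 745.69987 W, so 588.7 horsepower = 588.7 * 745.69987 = 438993.51 W. 438993.51 W = 438993.51 watt ≈ 4.39e+05 watt (4 s.f.). Final answer: 4.39e+05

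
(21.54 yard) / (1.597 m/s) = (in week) 1 yard = 0.9144 m, so 21.54 yard = 21.54 * 0.9144 = 19.696176 m. 1.597 m/s is already in m/s. Combine: 19.696176 m / 1.597 m/s = 12.333235 s. 1 week = 604800 s, so 12.333235 s = 12.333235 / 604800 = 2.0392253e-05 week ≈ 2.039e-05 week (4 s.f.). Final answer: 2.039e-05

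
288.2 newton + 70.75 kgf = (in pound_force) 220.8. Check: 288.2 newton = 288.2 N. 1 kgf = 9.80665 N, so 70.75 kgf = 70.75 * 9.80665 = 693.82049 N. Sum: 288.2 + 693.82049 = 982.02049 N. 1 pound_force = 4.4482216 N, so 982.02049 N = 982.02049 / 4.4482216 = 220.76699 pound_force ≈ 220.8 pound_force (4 s.f.).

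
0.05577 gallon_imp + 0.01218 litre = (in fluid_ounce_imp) 1 gallon_imp = 0.00454609 m^3, so 0.05577 gallon_imp = 0.05577 * 0.00454609 = 0.00025353544 m^3. 1 litre = 0.001 m^3, so 0.01218 litre = 0.01218 * 0.001 = 1.218e-05 m^3. Sum: 0.00025353544 + 1.218e-05 = 0.00026571544 m^3. 1 fluid_ounce_imp = 2.8413063e-05 m^3, so 0.00026571544 m^3 = 0.00026571544 / 2.8413063e-05 = 9.3518761 fluid_ounce_imp ≈ 9.352 fluid_ounce_imp (4 s.f.). Final answer: 9.352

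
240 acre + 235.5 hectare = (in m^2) 3.326e+06. Check: 1 acre = 4046.8564 m^2, so 240 acre = 240 * 4046.8564 = 971245.54 m^2. 1 hectare = 10000 m^2, so 235.5 hectare = 235.5 * 10000 = 2355000 m^2. Sum: 971245.54 + 2355000 = 3326245.5 m^2. Result: 3326245.5 m^2 ≈ 3.326e+06 m^2 (4 s.f.).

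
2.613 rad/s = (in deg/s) 149.7. Check: 1 deg/s = 0.017453293 rad/s, so 2.613 rad/s = 2.613 / 0.017453293 = 149.71387 deg/s ≈ 149.7 deg/s (4 s.f.).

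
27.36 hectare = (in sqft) 1 hectare = 10000 m^2, so 27.36 hectare = 27.36 * 10000 = 273600 m^2. 1 sqft = 0.09290304 m^2, so 273600 m^2 = 273600 / 0.09290304 = 2945005.9 sqft ≈ 2.945e+06 sqft (4 s.f.). Final answer: 2.945e+06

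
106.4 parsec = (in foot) 1.077e+19. Check: 1 parsec = 3.0856776e+16 m, so 106.4 parsec = 106.4 * 3.0856776e+16 = 3.2831609e+18 m. 1 foot = 0.3048 m, so 3.2831609e+18 m = 3.2831609e+18 / 0.3048 = 1.0771525e+19 foot ≈ 1.077e+19 foot (4 s.f.).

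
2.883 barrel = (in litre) 458.4. Check: 1 barrel = 0.15898729 m^3, so 2.883 barrel = 2.883 * 0.15898729 = 0.45836037 m^3. 1 litre = 0.001 m^3, so 0.45836037 m^3 = 0.45836037 / 0.001 = 458.36037 litre ≈ 458.4 litre (4 s.f.).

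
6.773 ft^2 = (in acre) 0.0001555. Check: 1 ft^2 = 0.09290304 m^2, so 6.773 ft^2 = 6.773 * 0.09290304 = 0.62923229 m^2. 1 acre = 4046.8564 m^2, so 0.62923229 m^2 = 0.62923229 / 4046.8564 = 0.00015548669 acre ≈ 0.0001555 acre (4 s.f.).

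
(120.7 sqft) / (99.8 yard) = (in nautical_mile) 6.635e-05. Check: 1 sqft = 0.09290304 m^2, so 120.7 sqft = 120.7 * 0.09290304 = 11.213397 m^2. 1 yard = 0.9144 m, so 99.8 yard = 99.8 * 0.9144 = 91.25712 m. Combine: 11.213397 m^2 / 91.25712 m = 0.12287695 m. 1 nautical_mile = 1852 m, so 0.12287695 m = 0.12287695 / 1852 = 6.6348247e-05 nautical_mile ≈ 6.635e-05 nautical_mile (4 s.f.).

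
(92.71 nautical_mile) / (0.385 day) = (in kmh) 1 nautical_mile = 1852 m, so 92.71 nautical_mile = 92.71 * 1852 = 171698.92 m. 1 day = 86400 s, so 0.385 day = 0.385 * 86400 = 33264 s. Combine: 171698.92 m / 33264 s = 5.1617039 m/s. 1 kmh = 0.27777778 m/s, so 5.1617039 m/s = 5.1617039 / 0.27777778 = 18.582134 kmh ≈ 18.58 kmh (4 s.f.). Final answer: 18.58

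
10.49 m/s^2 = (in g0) 1.07. Check: 1 g0 = 9.80665 m/s^2, so 10.49 m/s^2 = 10.49 / 9.80665 = 1.0696823 g0 ≈ 1.07 g0 (4 s.f.).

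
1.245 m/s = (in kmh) 4.482. Check: 1 kmh = 0.27777778 m/s, so 1.245 m/s = 1.245 / 0.27777778 = 4.482 kmh.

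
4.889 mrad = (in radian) 0.004889. Check: 1 mrad = 0.001 rad, so 4.889 mrad = 4.889 * 0.001 = 0.004889 rad. 0.004889 rad = 0.004889 radian.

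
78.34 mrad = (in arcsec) 1 mrad = 0.001 rad, so 78.34 mrad = 78.34 * 0.001 = 0.07834 rad. 1 arcsec = 4.8481368e-06 rad, so 0.07834 rad = 0.07834 / 4.8481368e-06 = 16158.785 arcsec ≈ 1.616e+04 arcsec (4 s.f.). Final answer: 1.616e+04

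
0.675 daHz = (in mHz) 1 daHz = 10 Hz, so 0.675 daHz = 0.675 * 10 = 6.75 Hz. 1 mHz = 0.001 Hz, so 6.75 Hz = 6.75 / 0.001 = 6750 mHz. Final answer: 6750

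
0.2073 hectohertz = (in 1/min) 1244. Check: 1 hectohertz = 100 Hz, so 0.2073 hectohertz = 0.2073 * 100 = 20.73 Hz. 1 1/min = 0.016666667 Hz, so 20.73 Hz = 20.73 / 0.016666667 = 1243.8 1/min ≈ 1244 1/min (4 s.f.).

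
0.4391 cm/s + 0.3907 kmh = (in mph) 0.2526. Check: 1 cm/s = 0.01 m/s, so 0.4391 cm/s = 0.4391 * 0.01 = 0.004391 m/s. 1 kmh = 0.27777778 m/s, so 0.3907 kmh = 0.3907 * 0.27777778 = 0.10852778 m/s. Sum: 0.004391 + 0.10852778 = 0.11291878 m/s. 1 mph = 0.44704 m/s, so 0.11291878 m/s = 0.11291878 / 0.44704 = 0.25259211 mph ≈ 0.2526 mph (4 s.f.).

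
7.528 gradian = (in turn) 1 gradian = 0.015707963 rad, so 7.528 gradian = 7.528 * 0.015707963 = 0.11824955 rad. 1 turn = 6.2831853 rad, so 0.11824955 rad = 0.11824955 / 6.2831853 = 0.01882 turn. Final answer: 0.01882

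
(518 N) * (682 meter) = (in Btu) 518 N is already in N. 682 meter = 682 m. Combine: 518 N * 682 m = 353276 J. 1 Btu = 1055.0559 J, so 353276 J = 353276 / 1055.0559 = 334.84104 Btu ≈ 334.8 Btu (4 s.f.). Final answer: 334.8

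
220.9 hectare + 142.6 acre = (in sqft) 1 hectare = 10000 m^2, so 220.9 hectare = 220.9 * 10000 = 2209000 m^2. 1 acre = 4046.8564 m^2, so 142.6 acre = 142.6 * 4046.8564 = 577081.73 m^2. Sum: 2209000 + 577081.73 = 2786081.7 m^2. 1 sqft = 0.09290304 m^2, so 2786081.7 m^2 = 2786081.7 / 0.09290304 = 29989134 sqft ≈ 2.999e+07 sqft (4 s.f.). Final answer: 2.999e+07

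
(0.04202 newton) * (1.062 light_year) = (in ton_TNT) 1.009e+05. Check: 0.04202 newton = 0.04202 N. 1 light_year = 9.4607305e+15 m, so 1.062 light_year = 1.062 * 9.4607305e+15 = 1.0047296e+16 m. Combine: 0.04202 N * 1.0047296e+16 m = 4.2218737e+14 J. 1 ton_TNT = 4.184e+09 J, so 4.2218737e+14 J = 4.2218737e+14 / 4.184e+09 = 100905.2 ton_TNT ≈ 1.009e+05 ton_TNT (4 s.f.).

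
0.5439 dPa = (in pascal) 0.05439. Check: 1 dPa = 0.1 Pa, so 0.5439 dPa = 0.5439 * 0.1 = 0.05439 Pa. 0.05439 Pa = 0.05439 pascal.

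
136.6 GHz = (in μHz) 1 GHz = 1e+09 Hz, so 136.6 GHz = 136.6 * 1e+09 = 1.366e+11 Hz. 1 μHz = 1e-06 Hz, so 1.366e+11 Hz = 1.366e+11 / 1e-06 = 1.366e+17 μHz. Final answer: 1.366e+17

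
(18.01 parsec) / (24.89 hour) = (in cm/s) 1 parsec = 3.0856776e+16 m, so 18.01 parsec = 18.01 * 3.0856776e+16 = 5.5573053e+17 m. 1 hour = 3600 s, so 24.89 hour = 24.89 * 3600 = 89604 s. Combine: 5.5573053e+17 m / 89604 s = 6.2020728e+12 m/s. 1 cm/s = 0.01 m/s, so 6.2020728e+12 m/s = 6.2020728e+12 / 0.01 = 6.2020728e+14 cm/s ≈ 6.202e+14 cm/s (4 s.f.). Final answer: 6.202e+14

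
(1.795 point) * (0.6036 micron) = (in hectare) 1 point = 0.00035277778 m, so 1.795 point = 1.795 * 0.00035277778 = 0.00063323611 m. 1 micron = 1e-06 m, so 0.6036 micron = 0.6036 * 1e-06 = 6.036e-07 m. Combine: 0.00063323611 m * 6.036e-07 m = 3.8222132e-10 m^2. 1 hectare = 10000 m^2, so 3.8222132e-10 m^2 = 3.8222132e-10 / 10000 = 3.8222132e-14 hectare ≈ 3.822e-14 hectare (4 s.f.). Final answer: 3.822e-14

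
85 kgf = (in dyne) 8.336e+07. Check: 1 kgf = 9.80665 N, so 85 kgf = 85 * 9.80665 = 833.56525 N. 1 dyne = 1e-05 N, so 833.56525 N = 833.56525 / 1e-05 = 83356525 dyne ≈ 8.336e+07 dyne (4 s.f.).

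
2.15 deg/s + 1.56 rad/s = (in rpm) 15.26. Check: 1 deg/s = 0.017453293 rad/s, so 2.15 deg/s = 2.15 * 0.017453293 = 0.037524579 rad/s. 1.56 rad/s is already in rad/s. Sum: 0.037524579 + 1.56 = 1.5975246 rad/s. 1 rpm = 0.10471976 rad/s, so 1.5975246 rad/s = 1.5975246 / 0.10471976 = 15.255236 rpm ≈ 15.26 rpm (4 s.f.).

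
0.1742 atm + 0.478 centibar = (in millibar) 1 atm = 101325 Pa, so 0.1742 atm = 0.1742 * 101325 = 17650.815 Pa. 1 centibar = 1000 Pa, so 0.478 centibar = 0.478 * 1000 = 478 Pa. Sum: 17650.815 + 478 = 18128.815 Pa. 1 millibar = 100 Pa, so 18128.815 Pa = 18128.815 / 100 = 181.28815 millibar ≈ 181.3 millibar (4 s.f.). Final answer: 181.3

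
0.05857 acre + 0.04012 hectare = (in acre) 1 acre = 4046.8564 m^2, so 0.05857 acre = 0.05857 * 4046.8564 = 237.02438 m^2. 1 hectare = 10000 m^2, so 0.04012 hectare = 0.04012 * 10000 = 401.2 m^2. Sum: 237.02438 + 401.2 = 638.22438 m^2. 1 acre = 4046.8564 m^2, so 638.22438 m^2 = 638.22438 / 4046.8564 = 0.15770868 acre ≈ 0.1577 acre (4 s.f.). Final answer: 0.1577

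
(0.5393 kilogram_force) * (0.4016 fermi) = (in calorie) 1 kilogram_force = 9.80665 N, so 0.5393 kilogram_force = 0.5393 * 9.80665 = 5.2887263 N. 1 fermi = 1e-15 m, so 0.4016 fermi = 0.4016 * 1e-15 = 4.016e-16 m. Combine: 5.2887263 N * 4.016e-16 m = 2.1239525e-15 J. 1 calorie = 4.184 J, so 2.1239525e-15 J = 2.1239525e-15 / 4.184 = 5.0763683e-16 calorie ≈ 5.076e-16 calorie (4 s.f.). Final answer: 5.076e-16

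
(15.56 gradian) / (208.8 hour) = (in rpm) 3.105e-06. Check: 1 gradian = 0.015707963 rad, so 15.56 gradian = 15.56 * 0.015707963 = 0.24441591 rad. 1 hour = 3600 s, so 208.8 hour = 208.8 * 3600 = 751680 s. Combine: 0.24441591 rad / 751680 s = 3.2515952e-07 rad/s. 1 rpm = 0.10471976 rad/s, so 3.2515952e-07 rad/s = 3.2515952e-07 / 0.10471976 = 3.1050447e-06 rpm ≈ 3.105e-06 rpm (4 s.f.).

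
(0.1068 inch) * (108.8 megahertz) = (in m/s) 2.951e+05. Check: 1 inch = 0.0254 m, so 0.1068 inch = 0.1068 * 0.0254 = 0.00271272 m. 1 megahertz = 1000000 Hz, so 108.8 megahertz = 108.8 * 1000000 = 1.088e+08 Hz. Combine: 0.00271272 m * 1.088e+08 Hz = 295143.94 m/s. Result: 295143.94 m/s ≈ 2.951e+05 m/s (4 s.f.).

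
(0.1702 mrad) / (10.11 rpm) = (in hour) 1 mrad = 0.001 rad, so 0.1702 mrad = 0.1702 * 0.001 = 0.0001702 rad. 1 rpm = 0.10471976 rad/s, so 10.11 rpm = 10.11 * 0.10471976 = 1.0587167 rad/s. Combine: 0.0001702 rad / 1.0587167 rad/s = 0.00016076066 s. 1 hour = 3600 s, so 0.00016076066 s = 0.00016076066 / 3600 = 4.4655739e-08 hour ≈ 4.466e-08 hour (4 s.f.). Final answer: 4.466e-08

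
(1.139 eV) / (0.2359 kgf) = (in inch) 1 eV = 1.6021766e-19 J, so 1.139 eV = 1.139 * 1.6021766e-19 = 1.8248792e-19 J. 1 kgf = 9.80665 N, so 0.2359 kgf = 0.2359 * 9.80665 = 2.3133887 N. Combine: 1.8248792e-19 J / 2.3133887 N = 7.8883378e-20 m. 1 inch = 0.0254 m, so 7.8883378e-20 m = 7.8883378e-20 / 0.0254 = 3.1056448e-18 inch ≈ 3.106e-18 inch (4 s.f.). Final answer: 3.106e-18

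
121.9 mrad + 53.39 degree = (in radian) 1 mrad = 0.001 rad, so 121.9 mrad = 121.9 * 0.001 = 0.1219 rad. 1 degree = 0.017453293 rad, so 53.39 degree = 53.39 * 0.017453293 = 0.93183129 rad. Sum: 0.1219 + 0.93183129 = 1.0537313 rad. 1.0537313 rad = 1.0537313 radian ≈ 1.054 radian (4 s.f.). Final answer: 1.054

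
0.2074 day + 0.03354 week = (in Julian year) 0.001211. Check: 1 day = 86400 s, so 0.2074 day = 0.2074 * 86400 = 17919.36 s. 1 week = 604800 s, so 0.03354 week = 0.03354 * 604800 = 20284.992 s. Sum: 17919.36 + 20284.992 = 38204.352 s. 1 Julian year = 31557600 s, so 38204.352 s = 38204.352 / 31557600 = 0.0012106229 Julian year ≈ 0.001211 Julian year (4 s.f.).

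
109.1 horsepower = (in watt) 8.136e+04. Check: 1 horsepower = 745.69987 W, so 109.1 horsepower = 109.1 * 745.69987 = 81355.856 W. 81355.856 W = 81355.856 watt ≈ 8.136e+04 watt (4 s.f.).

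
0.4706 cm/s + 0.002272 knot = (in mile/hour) 1 cm/s = 0.01 m/s, so 0.4706 cm/s = 0.4706 * 0.01 = 0.004706 m/s. 1 knot = 0.51444444 m/s, so 0.002272 knot = 0.002272 * 0.51444444 = 0.0011688178 m/s. Sum: 0.004706 + 0.0011688178 = 0.0058748178 m/s. 1 mile/hour = 0.44704 m/s, so 0.0058748178 m/s = 0.0058748178 / 0.44704 = 0.013141593 mile/hour ≈ 0.01314 mile/hour (4 s.f.). Final answer: 0.01314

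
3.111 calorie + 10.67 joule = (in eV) 1 calorie = 4.184 J, so 3.111 calorie = 3.111 * 4.184 = 13.016424 J. 10.67 joule = 10.67 J. Sum: 13.016424 + 10.67 = 23.686424 J. 1 eV = 1.6021766e-19 J, so 23.686424 J = 23.686424 / 1.6021766e-19 = 1.4783903e+20 eV ≈ 1.478e+20 eV (4 s.f.). Final answer: 1.478e+20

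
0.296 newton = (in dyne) 0.296 newton = 0.296 N. 1 dyne = 1e-05 N, so 0.296 N = 0.296 / 1e-05 = 29600 dyne ≈ 2.96e+04 dyne (4 s.f.). Final answer: 2.96e+04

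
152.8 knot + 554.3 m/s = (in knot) 1 knot = 0.51444444 m/s, so 152.8 knot = 152.8 * 0.51444444 = 78.607111 m/s. 554.3 m/s is already in m/s. Sum: 78.607111 + 554.3 = 632.90711 m/s. 1 knot = 0.51444444 m/s, so 632.90711 m/s = 632.90711 / 0.51444444 = 1230.273 knot ≈ 1230 knot (4 s.f.). Final answer: 1230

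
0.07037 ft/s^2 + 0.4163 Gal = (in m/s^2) 0.02561. Check: 1 ft/s^2 = 0.3048 m/s^2, so 0.07037 ft/s^2 = 0.07037 * 0.3048 = 0.021448776 m/s^2. 1 Gal = 0.01 m/s^2, so 0.4163 Gal = 0.4163 * 0.01 = 0.004163 m/s^2. Sum: 0.021448776 + 0.004163 = 0.025611776 m/s^2. Result: 0.025611776 m/s^2 ≈ 0.02561 m/s^2 (4 s.f.).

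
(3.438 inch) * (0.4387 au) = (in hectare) 5.731e+05. Check: 1 inch = 0.0254 m, so 3.438 inch = 3.438 * 0.0254 = 0.0873252 m. 1 au = 1.4959787e+11 m, so 0.4387 au = 0.4387 * 1.4959787e+11 = 6.5628586e+10 m. Combine: 0.0873252 m * 6.5628586e+10 m = 5.7310294e+09 m^2. 1 hectare = 10000 m^2, so 5.7310294e+09 m^2 = 5.7310294e+09 / 10000 = 573102.94 hectare ≈ 5.731e+05 hectare (4 s.f.).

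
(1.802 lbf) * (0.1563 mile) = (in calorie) 1 lbf = 4.4482216 N, so 1.802 lbf = 1.802 * 4.4482216 = 8.0156954 N. 1 mile = 1609.344 m, so 0.1563 mile = 0.1563 * 1609.344 = 251.54047 m. Combine: 8.0156954 N * 251.54047 m = 2016.2718 J. 1 calorie = 4.184 J, so 2016.2718 J = 2016.2718 / 4.184 = 481.90051 calorie ≈ 481.9 calorie (4 s.f.). Final answer: 481.9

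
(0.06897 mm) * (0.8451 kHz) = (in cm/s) 1 mm = 0.001 m, so 0.06897 mm = 0.06897 * 0.001 = 6.897e-05 m. 1 kHz = 1000 Hz, so 0.8451 kHz = 0.8451 * 1000 = 845.1 Hz. Combine: 6.897e-05 m * 845.1 Hz = 0.058286547 m/s. 1 cm/s = 0.01 m/s, so 0.058286547 m/s = 0.058286547 / 0.01 = 5.8286547 cm/s ≈ 5.829 cm/s (4 s.f.). Final answer: 5.829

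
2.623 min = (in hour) 0.04372. Check: 1 min = 60 s, so 2.623 min = 2.623 * 60 = 157.38 s. 1 hour = 3600 s, so 157.38 s = 157.38 / 3600 = 0.043716667 hour ≈ 0.04372 hour (4 s.f.).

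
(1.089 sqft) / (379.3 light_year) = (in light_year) 2.98e-36. Check: 1 sqft = 0.09290304 m^2, so 1.089 sqft = 1.089 * 0.09290304 = 0.10117141 m^2. 1 light_year = 9.4607305e+15 m, so 379.3 light_year = 379.3 * 9.4607305e+15 = 3.5884551e+18 m. Combine: 0.10117141 m^2 / 3.5884551e+18 m = 2.8193584e-20 m. 1 light_year = 9.4607305e+15 m, so 2.8193584e-20 m = 2.8193584e-20 / 9.4607305e+15 = 2.9800642e-36 light_year ≈ 2.98e-36 light_year (4 s.f.).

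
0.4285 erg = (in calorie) 1.024e-08. Check: 1 erg = 1e-07 J, so 0.4285 erg = 0.4285 * 1e-07 = 4.285e-08 J. 1 calorie = 4.184 J, so 4.285e-08 J = 4.285e-08 / 4.184 = 1.0241396e-08 calorie ≈ 1.024e-08 calorie (4 s.f.).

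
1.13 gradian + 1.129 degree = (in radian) 1 gradian = 0.015707963 rad, so 1.13 gradian = 1.13 * 0.015707963 = 0.017749998 rad. 1 degree = 0.017453293 rad, so 1.129 degree = 1.129 * 0.017453293 = 0.019704767 rad. Sum: 0.017749998 + 0.019704767 = 0.037454766 rad. 0.037454766 rad = 0.037454766 radian ≈ 0.03745 radian (4 s.f.). Final answer: 0.03745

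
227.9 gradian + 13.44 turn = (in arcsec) 1.816e+07. Check: 1 gradian = 0.015707963 rad, so 227.9 gradian = 227.9 * 0.015707963 = 3.5798448 rad. 1 turn = 6.2831853 rad, so 13.44 turn = 13.44 * 6.2831853 = 84.446011 rad. Sum: 3.5798448 + 84.446011 = 88.025855 rad. 1 arcsec = 4.8481368e-06 rad, so 88.025855 rad = 88.025855 / 4.8481368e-06 = 18156636 arcsec ≈ 1.816e+07 arcsec (4 s.f.).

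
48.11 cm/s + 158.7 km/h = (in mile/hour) 1 cm/s = 0.01 m/s, so 48.11 cm/s = 48.11 * 0.01 = 0.4811 m/s. 1 km/h = 0.27777778 m/s, so 158.7 km/h = 158.7 * 0.27777778 = 44.083333 m/s. Sum: 0.4811 + 44.083333 = 44.564433 m/s. 1 mile/hour = 0.44704 m/s, so 44.564433 m/s = 44.564433 / 0.44704 = 99.687798 mile/hour ≈ 99.69 mile/hour (4 s.f.). Final answer: 99.69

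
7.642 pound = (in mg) 1 pound = 0.45359237 kg, so 7.642 pound = 7.642 * 0.45359237 = 3.4663529 kg. 1 mg = 1e-06 kg, so 3.4663529 kg = 3.4663529 / 1e-06 = 3466352.9 mg ≈ 3.466e+06 mg (4 s.f.). Final answer: 3.466e+06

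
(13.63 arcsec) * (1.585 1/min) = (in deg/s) 0.0001. Check: 1 arcsec = 4.8481368e-06 rad, so 13.63 arcsec = 13.63 * 4.8481368e-06 = 6.6080105e-05 rad. 1 1/min = 0.016666667 Hz, so 1.585 1/min = 1.585 * 0.016666667 = 0.026416667 Hz. Combine: 6.6080105e-05 rad * 0.026416667 Hz = 1.7456161e-06 rad/s. 1 deg/s = 0.017453293 rad/s, so 1.7456161e-06 rad/s = 1.7456161e-06 / 0.017453293 = 0.00010001644 deg/s ≈ 0.0001 deg/s (4 s.f.).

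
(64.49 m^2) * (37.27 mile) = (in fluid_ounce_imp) 1.361e+11. Check: 64.49 m^2 is already in m^2. 1 mile = 1609.344 m, so 37.27 mile = 37.27 * 1609.344 = 59980.251 m. Combine: 64.49 m^2 * 59980.251 m = 3868126.4 m^3. 1 fluid_ounce_imp = 2.8413063e-05 m^3, so 3868126.4 m^3 = 3868126.4 / 2.8413063e-05 = 1.3613902e+11 fluid_ounce_imp ≈ 1.361e+11 fluid_ounce_imp (4 s.f.).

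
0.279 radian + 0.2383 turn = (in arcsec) 3.664e+05. Check: 0.279 radian = 0.279 rad. 1 turn = 6.2831853 rad, so 0.2383 turn = 0.2383 * 6.2831853 = 1.4972831 rad. Sum: 0.279 + 1.4972831 = 1.7762831 rad. 1 arcsec = 4.8481368e-06 rad, so 1.7762831 rad = 1.7762831 / 4.8481368e-06 = 366384.68 arcsec ≈ 3.664e+05 arcsec (4 s.f.).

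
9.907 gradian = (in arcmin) 1 gradian = 0.015707963 rad, so 9.907 gradian = 9.907 * 0.015707963 = 0.15561879 rad. 1 arcmin = 0.00029088821 rad, so 0.15561879 rad = 0.15561879 / 0.00029088821 = 534.978 arcmin ≈ 535 arcmin (4 s.f.). Final answer: 535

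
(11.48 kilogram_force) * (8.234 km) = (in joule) 9.27e+05. Check: 1 kilogram_force = 9.80665 N, so 11.48 kilogram_force = 11.48 * 9.80665 = 112.58034 N. 1 km = 1000 m, so 8.234 km = 8.234 * 1000 = 8234 m. Combine: 112.58034 N * 8234 m = 926986.54 J. 926986.54 J = 926986.54 joule ≈ 9.27e+05 joule (4 s.f.).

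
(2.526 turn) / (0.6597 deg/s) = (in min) 22.97. Check: 1 turn = 6.2831853 rad, so 2.526 turn = 2.526 * 6.2831853 = 15.871326 rad. 1 deg/s = 0.017453293 rad/s, so 0.6597 deg/s = 0.6597 * 0.017453293 = 0.011513937 rad/s. Combine: 15.871326 rad / 0.011513937 rad/s = 1378.4447 s. 1 min = 60 s, so 1378.4447 s = 1378.4447 / 60 = 22.974079 min ≈ 22.97 min (4 s.f.).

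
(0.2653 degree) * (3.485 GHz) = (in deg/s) 1 degree = 0.017453293 rad, so 0.2653 degree = 0.2653 * 0.017453293 = 0.0046303585 rad. 1 GHz = 1e+09 Hz, so 3.485 GHz = 3.485 * 1e+09 = 3.485e+09 Hz. Combine: 0.0046303585 rad * 3.485e+09 Hz = 16136799 rad/s. 1 deg/s = 0.017453293 rad/s, so 16136799 rad/s = 16136799 / 0.017453293 = 9.245705e+08 deg/s ≈ 9.246e+08 deg/s (4 s.f.). Final answer: 9.246e+08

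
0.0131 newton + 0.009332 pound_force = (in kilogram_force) 0.0131 newton = 0.0131 N. 1 pound_force = 4.4482216 N, so 0.009332 pound_force = 0.009332 * 4.4482216 = 0.041510804 N. Sum: 0.0131 + 0.041510804 = 0.054610804 N. 1 kilogram_force = 9.80665 N, so 0.054610804 N = 0.054610804 / 9.80665 = 0.0055687522 kilogram_force ≈ 0.005569 kilogram_force (4 s.f.). Final answer: 0.005569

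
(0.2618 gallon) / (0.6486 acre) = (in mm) 1 gallon = 0.0037854118 m^3, so 0.2618 gallon = 0.2618 * 0.0037854118 = 0.00099102081 m^3. 1 acre = 4046.8564 m^2, so 0.6486 acre = 0.6486 * 4046.8564 = 2624.7911 m^2. Combine: 0.00099102081 m^3 / 2624.7911 m^2 = 3.7756179e-07 m. 1 mm = 0.001 m, so 3.7756179e-07 m = 3.7756179e-07 / 0.001 = 0.00037756179 mm ≈ 0.0003776 mm (4 s.f.). Final answer: 0.0003776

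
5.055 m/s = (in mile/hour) 11.31. Check: 1 mile/hour = 0.44704 m/s, so 5.055 m/s = 5.055 / 0.44704 = 11.307713 mile/hour ≈ 11.31 mile/hour (4 s.f.).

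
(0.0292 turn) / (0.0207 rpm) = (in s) 1 turn = 6.2831853 rad, so 0.0292 turn = 0.0292 * 6.2831853 = 0.18346901 rad. 1 rpm = 0.10471976 rad/s, so 0.0207 rpm = 0.0207 * 0.10471976 = 0.0021676989 rad/s. Combine: 0.18346901 rad / 0.0021676989 rad/s = 84.637681 s. Result: 84.637681 s ≈ 84.64 s (4 s.f.). Final answer: 84.64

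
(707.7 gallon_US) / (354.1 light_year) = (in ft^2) 8.608e-18. Check: 1 gallon_US = 0.0037854118 m^3, so 707.7 gallon_US = 707.7 * 0.0037854118 = 2.6789359 m^3. 1 light_year = 9.4607305e+15 m, so 354.1 light_year = 354.1 * 9.4607305e+15 = 3.3500447e+18 m. Combine: 2.6789359 m^3 / 3.3500447e+18 m = 7.996717e-19 m^2. 1 ft^2 = 0.09290304 m^2, so 7.996717e-19 m^2 = 7.996717e-19 / 0.09290304 = 8.6075946e-18 ft^2 ≈ 8.608e-18 ft^2 (4 s.f.).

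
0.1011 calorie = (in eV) 2.64e+18. Check: 1 calorie = 4.184 J, so 0.1011 calorie = 0.1011 * 4.184 = 0.4230024 J. 1 eV = 1.6021766e-19 J, so 0.4230024 J = 0.4230024 / 1.6021766e-19 = 2.6401733e+18 eV ≈ 2.64e+18 eV (4 s.f.).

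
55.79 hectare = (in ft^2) 1 hectare = 10000 m^2, so 55.79 hectare = 55.79 * 10000 = 557900 m^2. 1 ft^2 = 0.09290304 m^2, so 557900 m^2 = 557900 / 0.09290304 = 6005185.6 ft^2 ≈ 6.005e+06 ft^2 (4 s.f.). Final answer: 6.005e+06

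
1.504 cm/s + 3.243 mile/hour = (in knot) 2.847. Check: 1 cm/s = 0.01 m/s, so 1.504 cm/s = 1.504 * 0.01 = 0.01504 m/s. 1 mile/hour = 0.44704 m/s, so 3.243 mile/hour = 3.243 * 0.44704 = 1.4497507 m/s. Sum: 0.01504 + 1.4497507 = 1.4647907 m/s. 1 knot = 0.51444444 m/s, so 1.4647907 m/s = 1.4647907 / 0.51444444 = 2.8473254 knot ≈ 2.847 knot (4 s.f.).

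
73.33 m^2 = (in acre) 1 acre = 4046.8564 m^2, so 73.33 m^2 = 73.33 / 4046.8564 = 0.018120238 acre ≈ 0.01812 acre (4 s.f.). Final answer: 0.01812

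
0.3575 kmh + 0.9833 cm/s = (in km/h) 1 kmh = 0.27777778 m/s, so 0.3575 kmh = 0.3575 * 0.27777778 = 0.099305556 m/s. 1 cm/s = 0.01 m/s, so 0.9833 cm/s = 0.9833 * 0.01 = 0.009833 m/s. Sum: 0.099305556 + 0.009833 = 0.10913856 m/s. 1 km/h = 0.27777778 m/s, so 0.10913856 m/s = 0.10913856 / 0.27777778 = 0.3928988 km/h ≈ 0.3929 km/h (4 s.f.). Final answer: 0.3929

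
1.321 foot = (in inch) 15.85. Check: 1 foot = 0.3048 m, so 1.321 foot = 1.321 * 0.3048 = 0.4026408 m. 1 inch = 0.0254 m, so 0.4026408 m = 0.4026408 / 0.0254 = 15.852 inch ≈ 15.85 inch (4 s.f.).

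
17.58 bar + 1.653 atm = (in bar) 19.25. Check: 1 bar = 100000 Pa, so 17.58 bar = 17.58 * 100000 = 1758000 Pa. 1 atm = 101325 Pa, so 1.653 atm = 1.653 * 101325 = 167490.23 Pa. Sum: 1758000 + 167490.23 = 1925490.2 Pa. 1 bar = 100000 Pa, so 1925490.2 Pa = 1925490.2 / 100000 = 19.254902 bar ≈ 19.25 bar (4 s.f.).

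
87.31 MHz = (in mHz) 8.731e+10. Check: 1 MHz = 1000000 Hz, so 87.31 MHz = 87.31 * 1000000 = 87310000 Hz. 1 mHz = 0.001 Hz, so 87310000 Hz = 87310000 / 0.001 = 8.731e+10 mHz.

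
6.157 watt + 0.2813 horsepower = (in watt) 6.157 watt = 6.157 W. 1 horsepower = 745.69987 W, so 0.2813 horsepower = 0.2813 * 745.69987 = 209.76537 W. Sum: 6.157 + 209.76537 = 215.92237 W. 215.92237 W = 215.92237 watt ≈ 215.9 watt (4 s.f.). Final answer: 215.9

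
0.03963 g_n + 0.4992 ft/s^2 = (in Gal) 1 g_n = 9.80665 m/s^2, so 0.03963 g_n = 0.03963 * 9.80665 = 0.38863754 m/s^2. 1 ft/s^2 = 0.3048 m/s^2, so 0.4992 ft/s^2 = 0.4992 * 0.3048 = 0.15215616 m/s^2. Sum: 0.38863754 + 0.15215616 = 0.5407937 m/s^2. 1 Gal = 0.01 m/s^2, so 0.5407937 m/s^2 = 0.5407937 / 0.01 = 54.07937 Gal ≈ 54.08 Gal (4 s.f.). Final answer: 54.08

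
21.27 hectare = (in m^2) 2.127e+05. Check: 1 hectare = 10000 m^2, so 21.27 hectare = 21.27 * 10000 = 212700 m^2. Result: 212700 m^2 ≈ 2.127e+05 m^2 (4 s.f.).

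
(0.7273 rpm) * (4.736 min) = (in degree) 1240. Check: 1 rpm = 0.10471976 rad/s, so 0.7273 rpm = 0.7273 * 0.10471976 = 0.076162678 rad/s. 1 min = 60 s, so 4.736 min = 4.736 * 60 = 284.16 s. Combine: 0.076162678 rad/s * 284.16 s = 21.642387 rad. 1 degree = 0.017453293 rad, so 21.642387 rad = 21.642387 / 0.017453293 = 1240.0174 degree ≈ 1240 degree (4 s.f.).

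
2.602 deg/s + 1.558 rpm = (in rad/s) 1 deg/s = 0.017453293 rad/s, so 2.602 deg/s = 2.602 * 0.017453293 = 0.045413467 rad/s. 1 rpm = 0.10471976 rad/s, so 1.558 rpm = 1.558 * 0.10471976 = 0.16315338 rad/s. Sum: 0.045413467 + 0.16315338 = 0.20856685 rad/s. Result: 0.20856685 rad/s ≈ 0.2086 rad/s (4 s.f.). Final answer: 0.2086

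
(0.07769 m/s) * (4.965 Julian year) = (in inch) 4.792e+08. Check: 0.07769 m/s is already in m/s. 1 Julian year = 31557600 s, so 4.965 Julian year = 4.965 * 31557600 = 1.5668348e+08 s. Combine: 0.07769 m/s * 1.5668348e+08 s = 12172740 m. 1 inch = 0.0254 m, so 12172740 m = 12172740 / 0.0254 = 4.7924173e+08 inch ≈ 4.792e+08 inch (4 s.f.).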